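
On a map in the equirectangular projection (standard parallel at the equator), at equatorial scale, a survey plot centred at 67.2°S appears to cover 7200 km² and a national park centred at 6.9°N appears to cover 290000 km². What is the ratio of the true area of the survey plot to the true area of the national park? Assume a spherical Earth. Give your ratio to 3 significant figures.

0.00969

On the plate carrée, areal scale = h·k = 1 × sec φ, so true area = apparent × cos φ.
True area of survey plot: 7200 × cos(67.2°) = 7200 × 0.3875 = 2790 km².
True area of national park: 290000 × cos(6.9°) = 290000 × 0.9928 = 287900 km².
Ratio = 2790 / 287900 ≈ 0.00969.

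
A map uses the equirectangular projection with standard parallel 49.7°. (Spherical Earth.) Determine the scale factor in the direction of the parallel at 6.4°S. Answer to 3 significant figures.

With standard parallel φ₀ = 49.7°, the equirectangular projection gives x = Rλ cos φ₀, y = Rφ, so h = 1 and k = cos 49.7° / cos φ.
k = cos 49.7° / cos 6.4° = 0.6468/0.9938 = 0.6508.

0.651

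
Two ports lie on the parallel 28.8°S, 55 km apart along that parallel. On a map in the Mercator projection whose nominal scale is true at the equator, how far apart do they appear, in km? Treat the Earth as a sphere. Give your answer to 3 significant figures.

62.8 km

The Mercator projection is conformal; its linear scale factor is the same in every direction and equals sec φ = 1/cos φ.
Along the parallel, k = sec 28.8° = 1/0.8763 = 1.141.
Map distance = 55 × 1.141 ≈ 62.8 km.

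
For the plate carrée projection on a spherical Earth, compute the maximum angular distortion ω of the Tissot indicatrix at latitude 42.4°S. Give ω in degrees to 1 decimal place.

For the equirectangular projection with φ₀ = 0 (plate carrée), h = 1 along meridians and k = sec φ along parallels.
At 42.4°: h = 1.000, k = 1.354; principal scales a = 1.354, b = 1.000.
sin(ω/2) = (a − b)/(a + b) = 0.3542/2.354 = 0.1504, so ω = 2 arcsin(0.1504) ≈ 17.3°.

17.3°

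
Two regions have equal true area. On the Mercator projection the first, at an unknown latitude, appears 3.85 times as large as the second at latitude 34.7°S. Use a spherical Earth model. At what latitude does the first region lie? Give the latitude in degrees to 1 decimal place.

For equal true areas on Mercator, apparent areas scale as sec²φ, so the ratio is cos²φ₂ / cos²φ₁.
cos²φ₂ / cos²φ₁ = 3.85  ⇒  cos φ₁ = cos 34.7° / √3.85 = 0.8221/1.962 = 0.4190.
φ₁ = arccos(0.4190) ≈ 65.2°.

65.2°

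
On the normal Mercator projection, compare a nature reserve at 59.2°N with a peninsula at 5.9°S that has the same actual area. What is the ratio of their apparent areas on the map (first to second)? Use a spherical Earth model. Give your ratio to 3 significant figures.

Mercator areal scale is sec²φ.
At 59.2°: sec²(59.2°) = 1/0.5120² = 3.814.
At 5.9°: sec²(5.9°) = 1/0.9947² = 1.011.
Ratio = 3.814/1.011 = cos²(5.9°)/cos²(59.2°) ≈ 3.77.

3.77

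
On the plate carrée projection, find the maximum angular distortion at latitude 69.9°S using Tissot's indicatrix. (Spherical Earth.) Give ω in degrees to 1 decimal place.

58.5°

In the plate carrée (x = Rλ, y = Rφ), meridians are true-scale (h = 1) and parallels are stretched by k = sec φ.
At 69.9°: h = 1.000, k = 2.910; principal scales a = 2.910, b = 1.000.
sin(ω/2) = (a − b)/(a + b) = 1.910/3.910 = 0.4885, so ω = 2 arcsin(0.4885) ≈ 58.5°.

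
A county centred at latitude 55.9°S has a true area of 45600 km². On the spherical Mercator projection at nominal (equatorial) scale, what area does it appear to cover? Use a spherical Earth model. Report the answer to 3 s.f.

The Mercator projection is conformal; its linear scale factor is the same in every direction and equals sec φ = 1/cos φ.
Areal scale = k² = sec²φ = 1/cos²(55.9°) = 1/0.5606² = 3.182.
Apparent area = 45600 × 3.182 ≈ 145000 km².

145000 km²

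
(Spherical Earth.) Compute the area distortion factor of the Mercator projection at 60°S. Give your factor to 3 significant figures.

For Mercator, h = k = sec φ (a conformal cylindrical projection has a single point scale, 1/cos φ).
Areal scale = k² = sec²φ = 1/cos²(60°) = 1/0.5000² = 4.000.

4.00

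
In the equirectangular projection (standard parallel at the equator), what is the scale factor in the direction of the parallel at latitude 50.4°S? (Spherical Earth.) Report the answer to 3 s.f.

1.57

In the plate carrée (x = Rλ, y = Rφ), meridians are true-scale (h = 1) and parallels are stretched by k = sec φ.
k = 1/cos 50.4° = 1/0.6374 = 1.569.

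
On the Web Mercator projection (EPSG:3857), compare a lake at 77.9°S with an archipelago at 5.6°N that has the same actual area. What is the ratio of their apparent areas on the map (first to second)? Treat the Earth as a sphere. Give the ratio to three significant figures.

Mercator areal scale is sec²φ.
At 77.9°: sec²(77.9°) = 1/0.2096² = 22.76.
At 5.6°: sec²(5.6°) = 1/0.9952² = 1.010.
Ratio = 22.76/1.010 = cos²(5.6°)/cos²(77.9°) ≈ 22.5.

22.5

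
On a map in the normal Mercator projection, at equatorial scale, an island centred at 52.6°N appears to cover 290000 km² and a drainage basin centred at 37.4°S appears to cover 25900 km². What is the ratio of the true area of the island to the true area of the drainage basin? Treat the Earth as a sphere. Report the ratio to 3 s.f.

Since Mercator area scale is 1/cos²φ, the true area equals the apparent area multiplied by cos²φ.
True area of island: 290000 × cos²(52.6°) = 290000 × 0.3689 = 107000 km².
True area of drainage basin: 25900 × cos²(37.4°) = 25900 × 0.6311 = 16350 km².
Ratio = 107000 / 16350 ≈ 6.55.

6.55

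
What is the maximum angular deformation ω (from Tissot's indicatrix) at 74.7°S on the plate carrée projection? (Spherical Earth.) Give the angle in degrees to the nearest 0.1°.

71.2°

For the equirectangular projection with φ₀ = 0 (plate carrée), h = 1 along meridians and k = sec φ along parallels.
At 74.7°: h = 1.000, k = 3.790; principal scales a = 3.790, b = 1.000.
sin(ω/2) = (a − b)/(a + b) = 2.790/4.790 = 0.5824, so ω = 2 arcsin(0.5824) ≈ 71.2°.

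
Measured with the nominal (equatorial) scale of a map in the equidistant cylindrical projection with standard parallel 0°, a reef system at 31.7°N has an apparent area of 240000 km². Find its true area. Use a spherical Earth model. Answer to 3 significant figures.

Plate carrée maps x = Rλ, y = Rφ. The meridian scale is h = 1 and the parallel scale is k = 1/cos φ = sec φ.
Areal scale = h·k = 1 × sec φ; at 31.7°, h = 1.000, k = 1.175, so h·k = 1.175.
True area = apparent / (areal scale) = 240000 / 1.175 ≈ 204000 km².

204000 km²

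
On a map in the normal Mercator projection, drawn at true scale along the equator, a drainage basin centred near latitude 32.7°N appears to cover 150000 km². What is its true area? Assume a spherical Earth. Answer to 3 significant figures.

106000 km²

For Mercator, h = k = sec φ (a conformal cylindrical projection has a single point scale, 1/cos φ).
Areal scale = k² = sec²φ = 1/cos²(32.7°) = 1/0.8415² = 1.412.
True area = apparent / (areal scale) = 150000 / 1.412 ≈ 106000 km².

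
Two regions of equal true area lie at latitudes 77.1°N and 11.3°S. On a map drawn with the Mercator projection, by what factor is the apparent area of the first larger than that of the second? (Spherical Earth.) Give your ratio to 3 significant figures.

Mercator areal scale is sec²φ.
At 77.1°: sec²(77.1°) = 1/0.2233² = 20.06.
At 11.3°: sec²(11.3°) = 1/0.9806² = 1.040.
Ratio = 20.06/1.040 = cos²(11.3°)/cos²(77.1°) ≈ 19.3.

19.3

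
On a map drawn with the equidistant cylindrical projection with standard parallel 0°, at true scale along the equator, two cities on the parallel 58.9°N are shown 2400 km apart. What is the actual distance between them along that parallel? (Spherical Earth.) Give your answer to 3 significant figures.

1240 km

For the equirectangular projection with φ₀ = 0 (plate carrée), h = 1 along meridians and k = sec φ along parallels.
Along the parallel at 58.9°, map distances are exaggerated by k = sec 58.9° = 1.936.
True distance = 2400 / 1.936 = 2400 × cos 58.9° ≈ 1240 km.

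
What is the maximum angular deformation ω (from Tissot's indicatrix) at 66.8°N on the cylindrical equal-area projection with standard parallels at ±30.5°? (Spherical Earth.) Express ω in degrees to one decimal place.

Cylindrical equal-area (φ₀ = 30.5°): h = cos φ / cos 30.5° along meridians, k = cos 30.5° / cos φ along parallels; h·k = 1.
At 66.8°: h = 0.4572, k = 2.187; principal scales a = 2.187, b = 0.4572.
sin(ω/2) = (a − b)/(a + b) = 1.730/2.644 = 0.6542, so ω = 2 arcsin(0.6542) ≈ 81.7°.

81.7°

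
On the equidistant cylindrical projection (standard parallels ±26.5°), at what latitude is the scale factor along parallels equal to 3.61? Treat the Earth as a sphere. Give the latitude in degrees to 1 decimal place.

75.6°

With standard parallel φ₀ = 26.5°, the equirectangular projection gives x = Rλ cos φ₀, y = Rφ, so h = 1 and k = cos 26.5° / cos φ.
k = cos φ₀ / cos φ = 3.61  ⇒  cos φ = cos 26.5° / 3.61 = 0.2479.
φ = arccos(0.2479) ≈ 75.6°.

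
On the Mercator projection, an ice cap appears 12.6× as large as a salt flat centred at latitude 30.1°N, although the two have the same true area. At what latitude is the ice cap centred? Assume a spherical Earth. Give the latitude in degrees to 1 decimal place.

Mercator areal scale is sec²φ, so apparent-area ratio = sec²φ₁ / sec²φ₂ = cos²φ₂ / cos²φ₁.
cos²φ₂ / cos²φ₁ = 12.6  ⇒  cos φ₁ = cos 30.1° / √12.6 = 0.8652/3.550 = 0.2437.
φ₁ = arccos(0.2437) ≈ 75.9°.

75.9°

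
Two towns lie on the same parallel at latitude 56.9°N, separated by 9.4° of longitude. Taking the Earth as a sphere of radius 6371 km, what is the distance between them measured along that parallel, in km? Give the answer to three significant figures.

Arc length along a parallel = R cos φ · Δλ (with Δλ in radians).
= 6371 × cos 56.9° × (9.4° × π/180) = 6371 × 0.5461 × 0.1641 ≈ 571 km.

571 km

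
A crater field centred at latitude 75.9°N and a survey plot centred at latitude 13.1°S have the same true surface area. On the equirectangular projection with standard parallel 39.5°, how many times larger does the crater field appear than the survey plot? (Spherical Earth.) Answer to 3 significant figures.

In the equirectangular projection with standard parallel φ₀ = 39.5° (x = Rλ cos φ₀, y = Rφ), meridians are true-scale (h = 1) and the parallel scale is k = cos φ₀ / cos φ.
Areal scale at 75.9°: h·k = 1.000 × 3.167 = 3.167.
Areal scale at 13.1°: h·k = 1.000 × 0.7922 = 0.7922.
Ratio = 3.167/0.7922 ≈ 4.00.

4.00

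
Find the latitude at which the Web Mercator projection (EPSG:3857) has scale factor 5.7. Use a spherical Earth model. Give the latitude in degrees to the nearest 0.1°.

Mercator scale is k = sec φ = 1/cos φ.
1/cos φ = 5.7  ⇒  cos φ = 0.1754  ⇒  φ = arccos(0.1754) ≈ 79.9°.

79.9°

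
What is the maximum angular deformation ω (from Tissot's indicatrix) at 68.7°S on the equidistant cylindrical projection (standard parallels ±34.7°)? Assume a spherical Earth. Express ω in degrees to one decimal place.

45.6°

The equidistant cylindrical projection with φ₀ = 34.7° has h = 1 (meridians true) and k = cos φ₀ / cos φ along parallels.
At 68.7°: h = 1.000, k = 2.263; principal scales a = 2.263, b = 1.000.
sin(ω/2) = (a − b)/(a + b) = 1.263/3.263 = 0.3871, so ω = 2 arcsin(0.3871) ≈ 45.6°.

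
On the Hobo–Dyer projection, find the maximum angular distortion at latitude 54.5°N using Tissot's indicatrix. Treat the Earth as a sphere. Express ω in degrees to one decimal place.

The Hobo–Dyer projection is cylindrical equal-area with φ₀ = 37.5°. Cylindrical equal-area (φ₀ = 37.5°): h = cos φ / cos 37.5° along meridians, k = cos 37.5° / cos φ along parallels; h·k = 1.
At 54.5°: h = 0.7320, k = 1.366; principal scales a = 1.366, b = 0.7320.
sin(ω/2) = (a − b)/(a + b) = 0.6342/2.098 = 0.3023, so ω = 2 arcsin(0.3023) ≈ 35.2°.

35.2°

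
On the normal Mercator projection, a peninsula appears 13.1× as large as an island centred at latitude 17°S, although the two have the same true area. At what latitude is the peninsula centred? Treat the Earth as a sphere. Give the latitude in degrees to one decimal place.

74.7°

For equal true areas on Mercator, apparent areas scale as sec²φ, so the ratio is cos²φ₂ / cos²φ₁.
cos²φ₂ / cos²φ₁ = 13.1  ⇒  cos φ₁ = cos 17° / √13.1 = 0.9563/3.619 = 0.2642.
φ₁ = arccos(0.2642) ≈ 74.7°.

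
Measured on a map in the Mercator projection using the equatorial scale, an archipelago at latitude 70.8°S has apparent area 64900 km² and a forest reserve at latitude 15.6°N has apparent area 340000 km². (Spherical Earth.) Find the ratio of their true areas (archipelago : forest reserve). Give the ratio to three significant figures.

0.0223

Mercator's areal exaggeration is sec²φ; hence true area = (apparent area) · cos²φ.
True area of archipelago: 64900 × cos²(70.8°) = 64900 × 0.1082 = 7019 km².
True area of forest reserve: 340000 × cos²(15.6°) = 340000 × 0.9277 = 315400 km².
Ratio = 7019 / 315400 ≈ 0.0223.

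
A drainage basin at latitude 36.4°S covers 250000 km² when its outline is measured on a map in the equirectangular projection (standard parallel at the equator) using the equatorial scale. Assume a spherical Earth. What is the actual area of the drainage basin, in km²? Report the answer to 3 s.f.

201000 km²

In the plate carrée (x = Rλ, y = Rφ), meridians are true-scale (h = 1) and parallels are stretched by k = sec φ.
Areal scale = h·k = 1 × sec φ; at 36.4°, h = 1.000, k = 1.242, so h·k = 1.242.
True area = apparent / (areal scale) = 250000 / 1.242 ≈ 201000 km².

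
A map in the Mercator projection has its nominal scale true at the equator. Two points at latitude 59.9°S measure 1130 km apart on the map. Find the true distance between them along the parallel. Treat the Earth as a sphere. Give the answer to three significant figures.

Mercator is conformal, so the point scale is isotropic: h = k = sec φ = 1/cos φ.
Along the parallel at 59.9°, map distances are exaggerated by k = sec 59.9° = 1.994.
True distance = 1130 / 1.994 = 1130 × cos 59.9° ≈ 567 km.

567 km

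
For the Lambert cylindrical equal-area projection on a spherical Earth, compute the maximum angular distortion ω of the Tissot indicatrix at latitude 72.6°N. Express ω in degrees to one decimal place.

The Lambert cylindrical equal-area projection is the cylindrical equal-area projection with its standard parallel at the equator (φ₀ = 0). A cylindrical equal-area projection with standard parallel φ₀ has meridian scale h = cos φ / cos φ₀ and parallel scale k = cos φ₀ / cos φ (so areas are preserved, h·k = 1).
At 72.6°: h = 0.2990, k = 3.344; principal scales a = 3.344, b = 0.2990.
sin(ω/2) = (a − b)/(a + b) = 3.045/3.643 = 0.8358, so ω = 2 arcsin(0.8358) ≈ 113.4°.

113.4°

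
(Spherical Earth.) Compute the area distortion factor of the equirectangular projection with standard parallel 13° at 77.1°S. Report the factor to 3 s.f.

With standard parallel φ₀ = 13°, the equirectangular projection gives x = Rλ cos φ₀, y = Rφ, so h = 1 and k = cos 13° / cos φ.
Areal scale = h·k = 1 × cos φ₀ / cos φ; at 77.1°, h = 1.000, k = 4.364, so h·k = 4.364.

4.36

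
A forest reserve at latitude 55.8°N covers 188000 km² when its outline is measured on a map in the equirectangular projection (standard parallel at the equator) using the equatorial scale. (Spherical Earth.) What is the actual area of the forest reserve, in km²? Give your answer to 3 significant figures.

106000 km²

Plate carrée maps x = Rλ, y = Rφ. The meridian scale is h = 1 and the parallel scale is k = 1/cos φ = sec φ.
Areal scale = h·k = 1 × sec φ; at 55.8°, h = 1.000, k = 1.779, so h·k = 1.779.
True area = apparent / (areal scale) = 188000 / 1.779 ≈ 106000 km².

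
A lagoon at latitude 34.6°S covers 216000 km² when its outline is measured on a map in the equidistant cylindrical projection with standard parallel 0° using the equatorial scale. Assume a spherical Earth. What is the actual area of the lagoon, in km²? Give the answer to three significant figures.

178000 km²

In the plate carrée (x = Rλ, y = Rφ), meridians are true-scale (h = 1) and parallels are stretched by k = sec φ.
Areal scale = h·k = 1 × sec φ; at 34.6°, h = 1.000, k = 1.215, so h·k = 1.215.
True area = apparent / (areal scale) = 216000 / 1.215 ≈ 178000 km².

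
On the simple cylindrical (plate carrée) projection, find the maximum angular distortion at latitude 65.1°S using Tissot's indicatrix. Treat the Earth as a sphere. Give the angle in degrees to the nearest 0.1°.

48.1°

For the equirectangular projection with φ₀ = 0 (plate carrée), h = 1 along meridians and k = sec φ along parallels.
At 65.1°: h = 1.000, k = 2.375; principal scales a = 2.375, b = 1.000.
sin(ω/2) = (a − b)/(a + b) = 1.375/3.375 = 0.4074, so ω = 2 arcsin(0.4074) ≈ 48.1°.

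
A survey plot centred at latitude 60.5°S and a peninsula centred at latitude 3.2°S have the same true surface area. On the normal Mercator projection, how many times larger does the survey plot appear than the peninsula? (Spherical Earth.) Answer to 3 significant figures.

4.11

Mercator is conformal with k = sec φ, so areal scale = k² = sec²φ.
At 60.5°: sec²(60.5°) = 1/0.4924² = 4.124.
At 3.2°: sec²(3.2°) = 1/0.9984² = 1.003.
Ratio = 4.124/1.003 = cos²(3.2°)/cos²(60.5°) ≈ 4.11.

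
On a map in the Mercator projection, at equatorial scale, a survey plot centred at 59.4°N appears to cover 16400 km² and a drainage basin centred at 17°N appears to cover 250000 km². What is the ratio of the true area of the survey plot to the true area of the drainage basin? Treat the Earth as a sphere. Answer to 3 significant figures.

Since Mercator area scale is 1/cos²φ, the true area equals the apparent area multiplied by cos²φ.
True area of survey plot: 16400 × cos²(59.4°) = 16400 × 0.2591 = 4250 km².
True area of drainage basin: 250000 × cos²(17°) = 250000 × 0.9145 = 228600 km².
Ratio = 4250 / 228600 ≈ 0.0186.

0.0186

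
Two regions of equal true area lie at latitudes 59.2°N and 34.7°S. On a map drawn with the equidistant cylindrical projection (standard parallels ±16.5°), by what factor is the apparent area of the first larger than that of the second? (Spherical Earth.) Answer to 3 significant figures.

The equidistant cylindrical projection with φ₀ = 16.5° has h = 1 (meridians true) and k = cos φ₀ / cos φ along parallels.
Areal scale at 59.2°: h·k = 1.000 × 1.873 = 1.873.
Areal scale at 34.7°: h·k = 1.000 × 1.166 = 1.166.
Ratio = 1.873/1.166 ≈ 1.61.

1.61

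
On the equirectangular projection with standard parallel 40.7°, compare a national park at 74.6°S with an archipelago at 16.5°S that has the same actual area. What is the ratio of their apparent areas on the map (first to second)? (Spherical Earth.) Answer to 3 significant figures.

In the equirectangular projection with standard parallel φ₀ = 40.7° (x = Rλ cos φ₀, y = Rφ), meridians are true-scale (h = 1) and the parallel scale is k = cos φ₀ / cos φ.
Areal scale at 74.6°: h·k = 1.000 × 2.855 = 2.855.
Areal scale at 16.5°: h·k = 1.000 × 0.7907 = 0.7907.
Ratio = 2.855/0.7907 ≈ 3.61.

3.61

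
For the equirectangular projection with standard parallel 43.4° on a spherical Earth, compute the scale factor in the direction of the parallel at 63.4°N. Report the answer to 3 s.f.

1.62

With standard parallel φ₀ = 43.4°, the equirectangular projection gives x = Rλ cos φ₀, y = Rφ, so h = 1 and k = cos 43.4° / cos φ.
k = cos 43.4° / cos 63.4° = 0.7266/0.4478 = 1.623.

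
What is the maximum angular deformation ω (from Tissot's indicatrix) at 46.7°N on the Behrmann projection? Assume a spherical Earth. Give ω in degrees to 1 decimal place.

Behrmann is a cylindrical equal-area projection with standard parallels at ±30°. Cylindrical equal-area (φ₀ = 30°): h = cos φ / cos 30° along meridians, k = cos 30° / cos φ along parallels; h·k = 1.
At 46.7°: h = 0.7919, k = 1.263; principal scales a = 1.263, b = 0.7919.
sin(ω/2) = (a − b)/(a + b) = 0.4708/2.055 = 0.2292, so ω = 2 arcsin(0.2292) ≈ 26.5°.

26.5°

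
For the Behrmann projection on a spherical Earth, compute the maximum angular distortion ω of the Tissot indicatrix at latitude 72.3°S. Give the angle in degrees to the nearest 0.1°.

102.6°

The Behrmann projection is cylindrical equal-area with φ₀ = 30°. Cylindrical equal-area (φ₀ = 30°): h = cos φ / cos 30° along meridians, k = cos 30° / cos φ along parallels; h·k = 1.
At 72.3°: h = 0.3511, k = 2.848; principal scales a = 2.848, b = 0.3511.
sin(ω/2) = (a − b)/(a + b) = 2.497/3.200 = 0.7806, so ω = 2 arcsin(0.7806) ≈ 102.6°.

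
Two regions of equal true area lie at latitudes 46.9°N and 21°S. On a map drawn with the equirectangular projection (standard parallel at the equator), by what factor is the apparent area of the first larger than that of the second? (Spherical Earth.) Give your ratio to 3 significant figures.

In the plate carrée (x = Rλ, y = Rφ), meridians are true-scale (h = 1) and parallels are stretched by k = sec φ.
Areal scale at 46.9°: h·k = 1.000 × 1.464 = 1.464.
Areal scale at 21°: h·k = 1.000 × 1.071 = 1.071.
Ratio = 1.464/1.071 ≈ 1.37.

1.37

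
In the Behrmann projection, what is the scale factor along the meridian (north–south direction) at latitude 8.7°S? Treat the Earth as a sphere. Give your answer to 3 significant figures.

1.14

The Behrmann projection is cylindrical equal-area with φ₀ = 30°. For cylindrical equal-area with standard parallel φ₀, h = cos φ / cos φ₀ and k = cos φ₀ / cos φ, so h·k = 1.
h = cos 8.7° / cos 30° = 0.9885/0.8660 = 1.141.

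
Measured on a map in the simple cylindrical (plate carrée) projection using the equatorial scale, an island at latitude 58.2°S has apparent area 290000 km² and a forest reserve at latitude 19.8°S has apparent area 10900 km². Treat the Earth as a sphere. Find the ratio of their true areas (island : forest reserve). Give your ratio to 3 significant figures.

14.9

Plate carrée has h = 1 and k = sec φ, giving areal scale sec φ; true area = (apparent area) · cos φ.
True area of island: 290000 × cos(58.2°) = 290000 × 0.5270 = 152800 km².
True area of forest reserve: 10900 × cos(19.8°) = 10900 × 0.9409 = 10260 km².
Ratio = 152800 / 10260 ≈ 14.9.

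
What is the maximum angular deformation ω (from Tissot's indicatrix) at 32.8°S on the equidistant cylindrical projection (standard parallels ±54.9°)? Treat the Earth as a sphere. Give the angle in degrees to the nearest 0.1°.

With standard parallel φ₀ = 54.9°, the equirectangular projection gives x = Rλ cos φ₀, y = Rφ, so h = 1 and k = cos 54.9° / cos φ.
At 32.8°: h = 1.000, k = 0.6841; principal scales a = 1.000, b = 0.6841.
sin(ω/2) = (a − b)/(a + b) = 0.3159/1.684 = 0.1876, so ω = 2 arcsin(0.1876) ≈ 21.6°.

21.6°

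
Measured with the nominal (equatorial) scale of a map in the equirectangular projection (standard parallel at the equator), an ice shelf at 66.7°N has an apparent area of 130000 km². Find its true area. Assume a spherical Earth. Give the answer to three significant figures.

51400 km²

Plate carrée maps x = Rλ, y = Rφ. The meridian scale is h = 1 and the parallel scale is k = 1/cos φ = sec φ.
Areal scale = h·k = 1 × sec φ; at 66.7°, h = 1.000, k = 2.528, so h·k = 2.528.
True area = apparent / (areal scale) = 130000 / 2.528 ≈ 51400 km².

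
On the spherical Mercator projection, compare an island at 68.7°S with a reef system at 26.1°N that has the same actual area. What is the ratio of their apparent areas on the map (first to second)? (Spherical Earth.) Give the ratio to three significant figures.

6.11

On Mercator, area is exaggerated by sec²φ = 1/cos²φ.
At 68.7°: sec²(68.7°) = 1/0.3633² = 7.579.
At 26.1°: sec²(26.1°) = 1/0.8980² = 1.240.
Ratio = 7.579/1.240 = cos²(26.1°)/cos²(68.7°) ≈ 6.11.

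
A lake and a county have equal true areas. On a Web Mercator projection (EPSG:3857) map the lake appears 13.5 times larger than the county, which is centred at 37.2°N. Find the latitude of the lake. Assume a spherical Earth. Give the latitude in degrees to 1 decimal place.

77.5°

On Mercator, (apparent₁)/(apparent₂) = sec²φ₁ / sec²φ₂ when true areas are equal.
cos²φ₂ / cos²φ₁ = 13.5  ⇒  cos φ₁ = cos 37.2° / √13.5 = 0.7965/3.674 = 0.2168.
φ₁ = arccos(0.2168) ≈ 77.5°.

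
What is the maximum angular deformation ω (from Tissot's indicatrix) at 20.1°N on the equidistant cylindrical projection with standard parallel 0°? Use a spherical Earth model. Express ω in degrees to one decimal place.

3.6°

In the plate carrée (x = Rλ, y = Rφ), meridians are true-scale (h = 1) and parallels are stretched by k = sec φ.
At 20.1°: h = 1.000, k = 1.065; principal scales a = 1.065, b = 1.000.
sin(ω/2) = (a − b)/(a + b) = 0.06486/2.065 = 0.03141, so ω = 2 arcsin(0.03141) ≈ 3.6°.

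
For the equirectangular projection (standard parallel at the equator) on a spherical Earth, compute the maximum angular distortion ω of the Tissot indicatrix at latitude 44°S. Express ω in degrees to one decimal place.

18.8°

Plate carrée maps x = Rλ, y = Rφ. The meridian scale is h = 1 and the parallel scale is k = 1/cos φ = sec φ.
At 44°: h = 1.000, k = 1.390; principal scales a = 1.390, b = 1.000.
sin(ω/2) = (a − b)/(a + b) = 0.3902/2.390 = 0.1632, so ω = 2 arcsin(0.1632) ≈ 18.8°.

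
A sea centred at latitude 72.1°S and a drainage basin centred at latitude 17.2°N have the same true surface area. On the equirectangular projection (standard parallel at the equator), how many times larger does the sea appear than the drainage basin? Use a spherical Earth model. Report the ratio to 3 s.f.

In the plate carrée (x = Rλ, y = Rφ), meridians are true-scale (h = 1) and parallels are stretched by k = sec φ.
Areal scale at 72.1°: h·k = 1.000 × 3.254 = 3.254.
Areal scale at 17.2°: h·k = 1.000 × 1.047 = 1.047.
Ratio = 3.254/1.047 ≈ 3.11.

3.11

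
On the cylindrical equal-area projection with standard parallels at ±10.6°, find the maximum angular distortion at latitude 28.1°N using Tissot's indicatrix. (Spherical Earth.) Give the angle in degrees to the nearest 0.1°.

Cylindrical equal-area (φ₀ = 10.6°): h = cos φ / cos 10.6° along meridians, k = cos 10.6° / cos φ along parallels; h·k = 1.
At 28.1°: h = 0.8974, k = 1.114; principal scales a = 1.114, b = 0.8974.
sin(ω/2) = (a − b)/(a + b) = 0.2168/2.012 = 0.1078, so ω = 2 arcsin(0.1078) ≈ 12.4°.

12.4°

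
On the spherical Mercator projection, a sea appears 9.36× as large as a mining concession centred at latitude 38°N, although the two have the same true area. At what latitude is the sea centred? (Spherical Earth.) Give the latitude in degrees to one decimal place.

75.1°

Mercator areal scale is sec²φ, so apparent-area ratio = sec²φ₁ / sec²φ₂ = cos²φ₂ / cos²φ₁.
cos²φ₂ / cos²φ₁ = 9.36  ⇒  cos φ₁ = cos 38° / √9.36 = 0.7880/3.059 = 0.2576.
φ₁ = arccos(0.2576) ≈ 75.1°.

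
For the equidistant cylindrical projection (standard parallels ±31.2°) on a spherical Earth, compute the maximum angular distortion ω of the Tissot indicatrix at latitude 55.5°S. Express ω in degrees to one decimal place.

The equidistant cylindrical projection with φ₀ = 31.2° has h = 1 (meridians true) and k = cos φ₀ / cos φ along parallels.
At 55.5°: h = 1.000, k = 1.510; principal scales a = 1.510, b = 1.000.
sin(ω/2) = (a − b)/(a + b) = 0.5102/2.510 = 0.2032, so ω = 2 arcsin(0.2032) ≈ 23.5°.

23.5°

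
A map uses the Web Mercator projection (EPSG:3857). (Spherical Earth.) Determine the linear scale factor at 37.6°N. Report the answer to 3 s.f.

1.26

Mercator is conformal, so the point scale is isotropic: h = k = sec φ = 1/cos φ.
k = 1/cos 37.6° = 1/0.7923 = 1.262.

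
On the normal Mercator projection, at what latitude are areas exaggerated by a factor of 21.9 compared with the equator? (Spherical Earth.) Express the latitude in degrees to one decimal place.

77.7°

Mercator areal scale is sec²φ.
sec²φ = 21.9  ⇒  cos²φ = 0.04566  ⇒  cos φ = 0.2137.
φ = arccos(0.2137) ≈ 77.7°.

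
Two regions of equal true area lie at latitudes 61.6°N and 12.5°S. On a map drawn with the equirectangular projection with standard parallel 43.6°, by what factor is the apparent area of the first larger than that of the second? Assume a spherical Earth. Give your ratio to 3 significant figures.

In the equirectangular projection with standard parallel φ₀ = 43.6° (x = Rλ cos φ₀, y = Rφ), meridians are true-scale (h = 1) and the parallel scale is k = cos φ₀ / cos φ.
Areal scale at 61.6°: h·k = 1.000 × 1.523 = 1.523.
Areal scale at 12.5°: h·k = 1.000 × 0.7418 = 0.7418.
Ratio = 1.523/0.7418 ≈ 2.05.

2.05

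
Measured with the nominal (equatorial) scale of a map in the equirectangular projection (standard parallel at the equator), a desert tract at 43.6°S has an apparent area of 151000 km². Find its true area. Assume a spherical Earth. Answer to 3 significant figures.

In the plate carrée (x = Rλ, y = Rφ), meridians are true-scale (h = 1) and parallels are stretched by k = sec φ.
Areal scale = h·k = 1 × sec φ; at 43.6°, h = 1.000, k = 1.381, so h·k = 1.381.
True area = apparent / (areal scale) = 151000 / 1.381 ≈ 109000 km².

109000 km²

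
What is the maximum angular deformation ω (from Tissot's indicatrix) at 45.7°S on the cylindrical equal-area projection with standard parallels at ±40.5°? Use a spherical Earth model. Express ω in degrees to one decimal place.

9.7°

A cylindrical equal-area projection with standard parallel φ₀ has meridian scale h = cos φ / cos φ₀ and parallel scale k = cos φ₀ / cos φ (so areas are preserved, h·k = 1).
At 45.7°: h = 0.9185, k = 1.089; principal scales a = 1.089, b = 0.9185.
sin(ω/2) = (a − b)/(a + b) = 0.1703/2.007 = 0.08483, so ω = 2 arcsin(0.08483) ≈ 9.7°.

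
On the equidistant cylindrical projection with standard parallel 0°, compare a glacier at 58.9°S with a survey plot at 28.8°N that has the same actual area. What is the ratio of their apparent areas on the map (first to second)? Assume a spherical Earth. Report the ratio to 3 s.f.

1.70

In the plate carrée (x = Rλ, y = Rφ), meridians are true-scale (h = 1) and parallels are stretched by k = sec φ.
Areal scale at 58.9°: h·k = 1.000 × 1.936 = 1.936.
Areal scale at 28.8°: h·k = 1.000 × 1.141 = 1.141.
Ratio = 1.936/1.141 ≈ 1.70.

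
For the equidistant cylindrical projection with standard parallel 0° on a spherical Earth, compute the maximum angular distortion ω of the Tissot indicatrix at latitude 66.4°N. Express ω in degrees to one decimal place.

Plate carrée maps x = Rλ, y = Rφ. The meridian scale is h = 1 and the parallel scale is k = 1/cos φ = sec φ.
At 66.4°: h = 1.000, k = 2.498; principal scales a = 2.498, b = 1.000.
sin(ω/2) = (a − b)/(a + b) = 1.498/3.498 = 0.4282, so ω = 2 arcsin(0.4282) ≈ 50.7°.

50.7°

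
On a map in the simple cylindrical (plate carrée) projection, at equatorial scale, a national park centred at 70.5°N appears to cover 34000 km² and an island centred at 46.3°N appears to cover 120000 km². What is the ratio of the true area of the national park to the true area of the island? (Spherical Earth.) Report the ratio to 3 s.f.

Plate carrée has h = 1 and k = sec φ, giving areal scale sec φ; true area = (apparent area) · cos φ.
True area of national park: 34000 × cos(70.5°) = 34000 × 0.3338 = 11350 km².
True area of island: 120000 × cos(46.3°) = 120000 × 0.6909 = 82910 km².
Ratio = 11350 / 82910 ≈ 0.137.

0.137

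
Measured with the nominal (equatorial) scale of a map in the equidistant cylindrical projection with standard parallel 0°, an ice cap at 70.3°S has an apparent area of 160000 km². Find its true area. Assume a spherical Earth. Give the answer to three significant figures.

53900 km²

For the equirectangular projection with φ₀ = 0 (plate carrée), h = 1 along meridians and k = sec φ along parallels.
Areal scale = h·k = 1 × sec φ; at 70.3°, h = 1.000, k = 2.967, so h·k = 2.967.
True area = apparent / (areal scale) = 160000 / 2.967 ≈ 53900 km².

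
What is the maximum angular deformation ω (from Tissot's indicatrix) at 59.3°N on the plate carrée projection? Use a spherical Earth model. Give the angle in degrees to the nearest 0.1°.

Plate carrée maps x = Rλ, y = Rφ. The meridian scale is h = 1 and the parallel scale is k = 1/cos φ = sec φ.
At 59.3°: h = 1.000, k = 1.959; principal scales a = 1.959, b = 1.000.
sin(ω/2) = (a − b)/(a + b) = 0.9587/2.959 = 0.3240, so ω = 2 arcsin(0.3240) ≈ 37.8°.

37.8°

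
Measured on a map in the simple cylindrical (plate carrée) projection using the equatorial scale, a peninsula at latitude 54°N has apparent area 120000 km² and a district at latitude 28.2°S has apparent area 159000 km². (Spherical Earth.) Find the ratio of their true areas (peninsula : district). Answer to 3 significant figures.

Plate carrée has h = 1 and k = sec φ, giving areal scale sec φ; true area = (apparent area) · cos φ.
True area of peninsula: 120000 × cos(54°) = 120000 × 0.5878 = 70530 km².
True area of district: 159000 × cos(28.2°) = 159000 × 0.8813 = 140100 km².
Ratio = 70530 / 140100 ≈ 0.503.

0.503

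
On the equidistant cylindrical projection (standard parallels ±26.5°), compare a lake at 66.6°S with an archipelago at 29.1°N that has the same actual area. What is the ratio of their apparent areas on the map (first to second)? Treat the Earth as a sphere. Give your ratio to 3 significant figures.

2.20

The equidistant cylindrical projection with φ₀ = 26.5° has h = 1 (meridians true) and k = cos φ₀ / cos φ along parallels.
Areal scale at 66.6°: h·k = 1.000 × 2.253 = 2.253.
Areal scale at 29.1°: h·k = 1.000 × 1.024 = 1.024.
Ratio = 2.253/1.024 ≈ 2.20.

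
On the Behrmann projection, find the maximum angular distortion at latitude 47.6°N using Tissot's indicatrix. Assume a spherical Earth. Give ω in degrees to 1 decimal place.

Behrmann is a cylindrical equal-area projection with standard parallels at ±30°. Cylindrical equal-area (φ₀ = 30°): h = cos φ / cos 30° along meridians, k = cos 30° / cos φ along parallels; h·k = 1.
At 47.6°: h = 0.7786, k = 1.284; principal scales a = 1.284, b = 0.7786.
sin(ω/2) = (a − b)/(a + b) = 0.5057/2.063 = 0.2451, so ω = 2 arcsin(0.2451) ≈ 28.4°.

28.4°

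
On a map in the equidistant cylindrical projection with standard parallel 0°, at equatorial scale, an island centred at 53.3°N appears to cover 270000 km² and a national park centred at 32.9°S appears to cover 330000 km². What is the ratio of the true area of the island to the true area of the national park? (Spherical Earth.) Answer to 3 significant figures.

0.582

On the plate carrée, areal scale = h·k = 1 × sec φ, so true area = apparent × cos φ.
True area of island: 270000 × cos(53.3°) = 270000 × 0.5976 = 161400 km².
True area of national park: 330000 × cos(32.9°) = 330000 × 0.8396 = 277100 km².
Ratio = 161400 / 277100 ≈ 0.582.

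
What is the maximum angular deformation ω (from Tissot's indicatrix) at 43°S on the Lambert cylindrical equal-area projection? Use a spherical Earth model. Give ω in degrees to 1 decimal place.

35.3°

The Lambert cylindrical equal-area projection is the cylindrical equal-area projection with its standard parallel at the equator (φ₀ = 0). A cylindrical equal-area projection with standard parallel φ₀ has meridian scale h = cos φ / cos φ₀ and parallel scale k = cos φ₀ / cos φ (so areas are preserved, h·k = 1).
At 43°: h = 0.7314, k = 1.367; principal scales a = 1.367, b = 0.7314.
sin(ω/2) = (a − b)/(a + b) = 0.6360/2.099 = 0.3030, so ω = 2 arcsin(0.3030) ≈ 35.3°.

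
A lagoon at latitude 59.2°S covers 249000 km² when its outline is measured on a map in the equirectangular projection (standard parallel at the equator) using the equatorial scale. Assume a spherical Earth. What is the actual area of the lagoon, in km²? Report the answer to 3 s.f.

127000 km²

In the plate carrée (x = Rλ, y = Rφ), meridians are true-scale (h = 1) and parallels are stretched by k = sec φ.
Areal scale = h·k = 1 × sec φ; at 59.2°, h = 1.000, k = 1.953, so h·k = 1.953.
True area = apparent / (areal scale) = 249000 / 1.953 ≈ 127000 km².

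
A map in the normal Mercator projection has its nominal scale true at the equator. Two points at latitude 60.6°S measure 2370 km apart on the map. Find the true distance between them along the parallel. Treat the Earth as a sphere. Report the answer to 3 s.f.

1160 km

The Mercator projection is conformal; its linear scale factor is the same in every direction and equals sec φ = 1/cos φ.
Along the parallel at 60.6°, map distances are exaggerated by k = sec 60.6° = 2.037.
True distance = 2370 / 2.037 = 2370 × cos 60.6° ≈ 1160 km.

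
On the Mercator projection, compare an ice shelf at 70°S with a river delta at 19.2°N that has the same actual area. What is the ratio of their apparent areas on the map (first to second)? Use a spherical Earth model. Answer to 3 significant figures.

7.62

Mercator is conformal with k = sec φ, so areal scale = k² = sec²φ.
At 70°: sec²(70°) = 1/0.3420² = 8.549.
At 19.2°: sec²(19.2°) = 1/0.9444² = 1.121.
Ratio = 8.549/1.121 = cos²(19.2°)/cos²(70°) ≈ 7.62.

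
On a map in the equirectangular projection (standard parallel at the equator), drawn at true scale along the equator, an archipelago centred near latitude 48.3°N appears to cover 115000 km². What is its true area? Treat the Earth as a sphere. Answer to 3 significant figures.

Plate carrée maps x = Rλ, y = Rφ. The meridian scale is h = 1 and the parallel scale is k = 1/cos φ = sec φ.
Areal scale = h·k = 1 × sec φ; at 48.3°, h = 1.000, k = 1.503, so h·k = 1.503.
True area = apparent / (areal scale) = 115000 / 1.503 ≈ 76500 km².

76500 km²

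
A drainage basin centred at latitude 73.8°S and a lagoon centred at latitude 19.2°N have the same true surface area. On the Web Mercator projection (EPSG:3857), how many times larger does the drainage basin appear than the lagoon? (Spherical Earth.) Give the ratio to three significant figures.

On Mercator, area is exaggerated by sec²φ = 1/cos²φ.
At 73.8°: sec²(73.8°) = 1/0.2790² = 12.85.
At 19.2°: sec²(19.2°) = 1/0.9444² = 1.121.
Ratio = 12.85/1.121 = cos²(19.2°)/cos²(73.8°) ≈ 11.5.

11.5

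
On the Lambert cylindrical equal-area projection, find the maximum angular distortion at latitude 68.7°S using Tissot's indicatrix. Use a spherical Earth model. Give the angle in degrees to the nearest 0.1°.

100.1°

The Lambert cylindrical equal-area projection is the cylindrical equal-area projection with its standard parallel at the equator (φ₀ = 0). For cylindrical equal-area with standard parallel φ₀, h = cos φ / cos φ₀ and k = cos φ₀ / cos φ, so h·k = 1.
At 68.7°: h = 0.3633, k = 2.753; principal scales a = 2.753, b = 0.3633.
sin(ω/2) = (a − b)/(a + b) = 2.390/3.116 = 0.7669, so ω = 2 arcsin(0.7669) ≈ 100.1°.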